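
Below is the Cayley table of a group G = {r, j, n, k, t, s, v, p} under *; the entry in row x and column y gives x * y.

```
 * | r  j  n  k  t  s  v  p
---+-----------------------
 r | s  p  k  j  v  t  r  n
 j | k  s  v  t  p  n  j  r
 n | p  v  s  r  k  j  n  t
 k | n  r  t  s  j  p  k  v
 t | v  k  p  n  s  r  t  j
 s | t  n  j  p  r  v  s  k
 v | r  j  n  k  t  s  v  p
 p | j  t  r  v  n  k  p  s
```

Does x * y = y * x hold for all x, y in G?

j * p = r but p * j = t.
Since j and p do not commute, G is not abelian.

No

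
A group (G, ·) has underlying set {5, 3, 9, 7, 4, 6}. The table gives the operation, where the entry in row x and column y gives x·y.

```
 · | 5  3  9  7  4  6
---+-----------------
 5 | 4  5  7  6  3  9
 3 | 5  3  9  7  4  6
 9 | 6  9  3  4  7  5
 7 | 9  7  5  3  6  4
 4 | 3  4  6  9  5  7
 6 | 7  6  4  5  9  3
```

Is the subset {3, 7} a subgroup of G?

Yes

{3, 7} contains the identity 3.
Checking products: every product of two elements of {3, 7} (read from the table) lies in {3, 7}, so the set is closed.
In a finite group, a nonempty closed subset is a subgroup. So {3, 7} ≤ G.
(Structurally, G here is isomorphic to the symmetric group S_3.)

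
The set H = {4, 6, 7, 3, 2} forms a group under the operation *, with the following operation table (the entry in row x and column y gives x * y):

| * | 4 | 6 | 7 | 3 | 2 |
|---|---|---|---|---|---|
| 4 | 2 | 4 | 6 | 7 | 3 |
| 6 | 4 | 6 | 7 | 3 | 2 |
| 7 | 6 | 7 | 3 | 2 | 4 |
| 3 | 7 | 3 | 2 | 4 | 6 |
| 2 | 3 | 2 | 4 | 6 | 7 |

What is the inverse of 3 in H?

First locate the identity: row 6 matches the header, so 6 is the identity.
Scan row 3 for 6: 3 * 2 = 6. Hence 3^(-1) = 2.

2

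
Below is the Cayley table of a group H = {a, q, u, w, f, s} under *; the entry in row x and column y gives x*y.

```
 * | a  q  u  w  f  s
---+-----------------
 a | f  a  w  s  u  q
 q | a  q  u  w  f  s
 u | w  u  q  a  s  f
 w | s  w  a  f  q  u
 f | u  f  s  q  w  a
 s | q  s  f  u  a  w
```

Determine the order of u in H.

The identity element is q (its row matches the header).
u^1 = u
u^2 = u*u = q
The first power of u equal to the identity is u^2, so ord(u) = 2.
(Structurally, H here is isomorphic to the cyclic group Z_6.)

2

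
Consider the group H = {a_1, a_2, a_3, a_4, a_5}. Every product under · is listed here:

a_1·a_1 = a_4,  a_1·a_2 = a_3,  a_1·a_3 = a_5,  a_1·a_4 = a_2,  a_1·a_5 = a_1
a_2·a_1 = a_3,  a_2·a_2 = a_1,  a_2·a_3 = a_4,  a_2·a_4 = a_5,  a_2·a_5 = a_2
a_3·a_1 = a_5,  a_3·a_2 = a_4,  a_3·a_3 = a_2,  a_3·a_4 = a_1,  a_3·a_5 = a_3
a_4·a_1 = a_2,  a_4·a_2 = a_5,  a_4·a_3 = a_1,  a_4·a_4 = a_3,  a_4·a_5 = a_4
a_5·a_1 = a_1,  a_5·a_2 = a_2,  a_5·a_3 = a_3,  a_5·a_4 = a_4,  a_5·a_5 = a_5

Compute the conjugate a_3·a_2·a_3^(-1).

a_2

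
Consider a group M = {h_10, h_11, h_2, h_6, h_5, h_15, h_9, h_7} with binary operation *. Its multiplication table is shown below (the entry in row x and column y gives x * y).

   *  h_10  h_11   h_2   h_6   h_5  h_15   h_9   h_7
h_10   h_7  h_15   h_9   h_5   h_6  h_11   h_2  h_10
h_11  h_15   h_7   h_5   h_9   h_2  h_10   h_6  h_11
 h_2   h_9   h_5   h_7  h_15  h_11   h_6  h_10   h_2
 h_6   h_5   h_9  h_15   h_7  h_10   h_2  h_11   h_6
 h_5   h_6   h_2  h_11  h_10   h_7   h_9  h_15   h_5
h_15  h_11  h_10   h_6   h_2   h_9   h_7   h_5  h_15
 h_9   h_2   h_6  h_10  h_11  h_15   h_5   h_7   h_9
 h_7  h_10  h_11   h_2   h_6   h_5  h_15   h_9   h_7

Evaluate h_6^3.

h_6^1 = h_6
h_6^2 = h_6 * h_6 = h_7
h_6^3 = h_7 * h_6 = h_6

h_6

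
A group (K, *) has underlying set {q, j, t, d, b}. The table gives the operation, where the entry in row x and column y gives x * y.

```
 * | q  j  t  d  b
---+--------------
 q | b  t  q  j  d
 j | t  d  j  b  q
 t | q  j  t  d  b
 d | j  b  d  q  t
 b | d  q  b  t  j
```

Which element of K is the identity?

The identity e satisfies e * x = x for all x, so its row in the table reproduces the column headers.
Row t reads: q, j, t, d, b — exactly the header order. So t is the identity.

t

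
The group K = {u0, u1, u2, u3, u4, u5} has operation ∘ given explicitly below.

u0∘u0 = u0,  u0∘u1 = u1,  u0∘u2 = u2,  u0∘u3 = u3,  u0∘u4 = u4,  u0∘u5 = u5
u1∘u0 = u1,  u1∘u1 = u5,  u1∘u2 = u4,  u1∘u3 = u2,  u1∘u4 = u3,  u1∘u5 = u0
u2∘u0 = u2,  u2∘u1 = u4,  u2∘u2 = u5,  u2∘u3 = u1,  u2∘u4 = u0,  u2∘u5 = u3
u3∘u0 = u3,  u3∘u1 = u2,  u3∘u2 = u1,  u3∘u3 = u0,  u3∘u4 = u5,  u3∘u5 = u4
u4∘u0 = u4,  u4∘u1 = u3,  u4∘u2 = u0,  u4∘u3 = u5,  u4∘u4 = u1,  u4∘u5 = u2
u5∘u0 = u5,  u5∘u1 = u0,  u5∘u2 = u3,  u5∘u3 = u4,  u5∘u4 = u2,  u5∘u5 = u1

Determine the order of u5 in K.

The identity element is u0 (its row matches the header).
u5^1 = u5
u5^2 = u5 ∘ u5 = u1
u5^3 = u1 ∘ u5 = u0
The first power of u5 equal to the identity is u5^3, so ord(u5) = 3.

3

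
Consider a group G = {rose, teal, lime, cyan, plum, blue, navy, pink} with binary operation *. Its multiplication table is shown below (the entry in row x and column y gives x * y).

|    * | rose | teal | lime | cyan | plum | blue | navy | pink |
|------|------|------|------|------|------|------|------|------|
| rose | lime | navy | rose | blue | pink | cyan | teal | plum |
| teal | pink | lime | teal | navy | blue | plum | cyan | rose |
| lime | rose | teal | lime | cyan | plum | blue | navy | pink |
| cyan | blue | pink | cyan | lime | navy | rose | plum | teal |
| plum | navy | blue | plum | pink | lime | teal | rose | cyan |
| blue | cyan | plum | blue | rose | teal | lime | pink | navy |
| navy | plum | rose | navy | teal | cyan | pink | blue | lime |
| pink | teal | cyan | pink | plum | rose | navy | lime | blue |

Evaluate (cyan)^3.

cyan^1 = cyan
cyan^2 = cyan * cyan = lime
cyan^3 = lime * cyan = cyan

cyan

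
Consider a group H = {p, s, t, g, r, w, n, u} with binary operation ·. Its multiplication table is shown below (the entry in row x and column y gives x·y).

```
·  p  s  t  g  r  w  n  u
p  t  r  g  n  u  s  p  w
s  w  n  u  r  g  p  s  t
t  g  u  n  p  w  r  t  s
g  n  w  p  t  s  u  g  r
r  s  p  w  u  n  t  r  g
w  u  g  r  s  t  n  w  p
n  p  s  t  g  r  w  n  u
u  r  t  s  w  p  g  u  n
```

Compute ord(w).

The identity element is n (its row matches the header).
w^1 = w
w^2 = w·w = n
The first power of w equal to the identity is w^2, so ord(w) = 2.

2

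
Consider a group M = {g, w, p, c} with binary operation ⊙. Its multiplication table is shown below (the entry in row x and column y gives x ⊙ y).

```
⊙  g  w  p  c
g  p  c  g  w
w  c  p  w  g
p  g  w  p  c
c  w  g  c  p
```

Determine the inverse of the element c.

First locate the identity: row p matches the header, so p is the identity.
Scan row c for p: c ⊙ c = p. Hence c^(-1) = c.

c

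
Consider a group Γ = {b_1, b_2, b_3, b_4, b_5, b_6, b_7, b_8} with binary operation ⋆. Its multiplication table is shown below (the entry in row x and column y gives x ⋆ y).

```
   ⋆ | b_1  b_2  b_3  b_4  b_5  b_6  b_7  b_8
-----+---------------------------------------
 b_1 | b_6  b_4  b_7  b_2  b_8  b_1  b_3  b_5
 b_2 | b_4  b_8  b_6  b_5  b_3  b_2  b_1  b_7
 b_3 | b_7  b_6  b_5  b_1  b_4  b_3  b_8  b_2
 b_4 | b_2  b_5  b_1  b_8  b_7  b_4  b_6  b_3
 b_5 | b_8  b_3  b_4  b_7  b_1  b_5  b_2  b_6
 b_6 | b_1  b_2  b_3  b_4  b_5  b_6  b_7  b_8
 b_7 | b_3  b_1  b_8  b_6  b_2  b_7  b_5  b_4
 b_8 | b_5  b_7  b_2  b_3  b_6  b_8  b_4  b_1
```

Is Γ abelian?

Check whether the table is symmetric across its main diagonal.
Every entry (row x, col y) equals the entry (row y, col x), so Γ is abelian.

Yes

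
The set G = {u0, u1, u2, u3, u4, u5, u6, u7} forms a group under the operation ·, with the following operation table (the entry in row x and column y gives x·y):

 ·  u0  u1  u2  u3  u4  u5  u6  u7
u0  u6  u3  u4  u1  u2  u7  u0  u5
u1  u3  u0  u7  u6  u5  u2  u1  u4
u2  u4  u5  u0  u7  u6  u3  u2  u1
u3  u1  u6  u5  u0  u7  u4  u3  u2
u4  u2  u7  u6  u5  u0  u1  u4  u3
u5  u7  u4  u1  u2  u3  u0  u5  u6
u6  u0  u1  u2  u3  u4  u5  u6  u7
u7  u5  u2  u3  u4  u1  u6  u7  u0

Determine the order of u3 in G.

The identity element is u6 (its row matches the header).
u3^1 = u3
u3^2 = u3·u3 = u0
u3^3 = u0·u3 = u1
u3^4 = u1·u3 = u6
The first power of u3 equal to the identity is u3^4, so ord(u3) = 4.

4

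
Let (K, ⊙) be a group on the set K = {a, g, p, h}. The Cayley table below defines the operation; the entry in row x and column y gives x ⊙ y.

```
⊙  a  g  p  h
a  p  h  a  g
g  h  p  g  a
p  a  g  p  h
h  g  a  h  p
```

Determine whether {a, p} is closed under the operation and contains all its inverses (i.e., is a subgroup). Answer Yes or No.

Yes

{a, p} contains the identity p.
Checking products: every product of two elements of {a, p} (read from the table) lies in {a, p}, so the set is closed.
In a finite group, a nonempty closed subset is a subgroup. So {a, p} ≤ K.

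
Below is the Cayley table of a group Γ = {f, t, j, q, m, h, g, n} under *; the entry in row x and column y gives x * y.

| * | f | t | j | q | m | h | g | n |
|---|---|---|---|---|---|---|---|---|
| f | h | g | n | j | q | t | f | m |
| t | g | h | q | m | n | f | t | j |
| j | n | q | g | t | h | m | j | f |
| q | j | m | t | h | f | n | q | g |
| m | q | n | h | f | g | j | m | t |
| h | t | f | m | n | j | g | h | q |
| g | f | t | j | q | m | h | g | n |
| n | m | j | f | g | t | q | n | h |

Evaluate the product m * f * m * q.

m * f = q
q * m = f
f * q = j

j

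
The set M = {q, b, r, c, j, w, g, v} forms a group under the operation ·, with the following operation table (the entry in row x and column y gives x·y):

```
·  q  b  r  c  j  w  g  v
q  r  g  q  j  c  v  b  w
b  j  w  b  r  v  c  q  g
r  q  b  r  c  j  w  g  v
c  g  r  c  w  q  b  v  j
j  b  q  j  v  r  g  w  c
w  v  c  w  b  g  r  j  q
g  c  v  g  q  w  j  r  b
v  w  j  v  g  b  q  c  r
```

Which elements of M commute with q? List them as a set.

{q, r, v, w}

Compare row q with column q entry by entry.
v·q = w = q·v, so v commutes with q.
b·q = j but q·b = g, so b does not.
Collecting the elements that commute with q: C(q) = {q, r, v, w}.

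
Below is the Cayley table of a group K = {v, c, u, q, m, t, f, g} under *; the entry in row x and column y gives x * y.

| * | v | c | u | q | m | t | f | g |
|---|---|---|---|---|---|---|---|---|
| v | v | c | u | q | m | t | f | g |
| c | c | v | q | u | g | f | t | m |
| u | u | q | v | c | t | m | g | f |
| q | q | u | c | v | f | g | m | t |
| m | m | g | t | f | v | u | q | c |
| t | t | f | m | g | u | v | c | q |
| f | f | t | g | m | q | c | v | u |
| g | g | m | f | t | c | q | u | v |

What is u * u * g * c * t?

u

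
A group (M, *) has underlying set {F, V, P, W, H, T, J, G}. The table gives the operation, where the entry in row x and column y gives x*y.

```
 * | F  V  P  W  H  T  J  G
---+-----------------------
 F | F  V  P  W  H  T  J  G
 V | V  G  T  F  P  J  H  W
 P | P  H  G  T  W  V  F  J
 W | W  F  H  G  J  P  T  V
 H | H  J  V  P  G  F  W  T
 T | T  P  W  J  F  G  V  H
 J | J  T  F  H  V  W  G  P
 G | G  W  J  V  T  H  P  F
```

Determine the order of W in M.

The identity element is F (its row matches the header).
W^1 = W
W^2 = W*W = G
W^3 = G*W = V
W^4 = V*W = F
The first power of W equal to the identity is W^4, so ord(W) = 4.

4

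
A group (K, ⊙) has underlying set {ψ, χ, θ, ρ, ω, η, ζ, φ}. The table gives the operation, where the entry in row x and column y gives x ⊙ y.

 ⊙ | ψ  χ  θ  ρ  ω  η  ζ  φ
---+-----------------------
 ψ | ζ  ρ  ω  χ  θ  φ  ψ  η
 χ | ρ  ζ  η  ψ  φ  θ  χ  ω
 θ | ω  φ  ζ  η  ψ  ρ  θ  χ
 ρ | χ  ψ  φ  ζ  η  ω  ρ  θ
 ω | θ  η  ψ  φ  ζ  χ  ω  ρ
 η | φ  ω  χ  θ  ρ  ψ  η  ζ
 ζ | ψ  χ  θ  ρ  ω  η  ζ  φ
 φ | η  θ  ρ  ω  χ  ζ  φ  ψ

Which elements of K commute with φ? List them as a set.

{ζ, η, φ, ψ}

Compare row φ with column φ entry by entry.
ψ ⊙ φ = η = φ ⊙ ψ, so ψ commutes with φ.
θ ⊙ φ = χ but φ ⊙ θ = ρ, so θ does not.
Collecting the elements that commute with φ: C(φ) = {ζ, η, φ, ψ}.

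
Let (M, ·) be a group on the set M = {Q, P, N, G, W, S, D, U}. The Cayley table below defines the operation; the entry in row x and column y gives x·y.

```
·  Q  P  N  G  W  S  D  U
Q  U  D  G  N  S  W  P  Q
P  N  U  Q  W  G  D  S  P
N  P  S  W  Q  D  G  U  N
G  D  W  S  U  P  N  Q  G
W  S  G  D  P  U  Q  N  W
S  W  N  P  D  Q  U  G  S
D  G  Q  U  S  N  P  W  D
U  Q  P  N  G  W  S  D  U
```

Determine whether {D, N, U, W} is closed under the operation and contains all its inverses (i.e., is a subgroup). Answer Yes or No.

{D, N, U, W} contains the identity U.
Checking products: every product of two elements of {D, N, U, W} (read from the table) lies in {D, N, U, W}, so the set is closed.
In a finite group, a nonempty closed subset is a subgroup. So {D, N, U, W} ≤ M.

Yes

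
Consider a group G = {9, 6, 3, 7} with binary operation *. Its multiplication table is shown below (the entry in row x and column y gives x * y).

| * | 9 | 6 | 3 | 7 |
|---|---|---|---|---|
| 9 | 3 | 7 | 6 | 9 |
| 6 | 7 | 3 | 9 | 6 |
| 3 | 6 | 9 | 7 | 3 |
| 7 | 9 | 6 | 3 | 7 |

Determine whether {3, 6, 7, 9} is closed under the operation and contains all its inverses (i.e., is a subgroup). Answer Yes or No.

{3, 6, 7, 9} contains the identity 7.
Checking products: every product of two elements of {3, 6, 7, 9} (read from the table) lies in {3, 6, 7, 9}, so the set is closed.
In a finite group, a nonempty closed subset is a subgroup. So {3, 6, 7, 9} ≤ G.

Yes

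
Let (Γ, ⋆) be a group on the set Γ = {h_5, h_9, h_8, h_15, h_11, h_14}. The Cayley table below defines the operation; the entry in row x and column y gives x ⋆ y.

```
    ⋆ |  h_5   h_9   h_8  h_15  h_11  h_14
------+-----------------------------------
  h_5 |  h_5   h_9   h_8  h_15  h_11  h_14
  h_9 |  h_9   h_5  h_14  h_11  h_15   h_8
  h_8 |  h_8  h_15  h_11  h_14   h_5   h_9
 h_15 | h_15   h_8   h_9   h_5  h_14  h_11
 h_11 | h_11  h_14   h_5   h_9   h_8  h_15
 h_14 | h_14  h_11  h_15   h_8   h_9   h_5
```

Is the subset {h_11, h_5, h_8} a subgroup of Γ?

{h_11, h_5, h_8} contains the identity h_5.
Checking products: every product of two elements of {h_11, h_5, h_8} (read from the table) lies in {h_11, h_5, h_8}, so the set is closed.
In a finite group, a nonempty closed subset is a subgroup. So {h_11, h_5, h_8} ≤ Γ.

Yes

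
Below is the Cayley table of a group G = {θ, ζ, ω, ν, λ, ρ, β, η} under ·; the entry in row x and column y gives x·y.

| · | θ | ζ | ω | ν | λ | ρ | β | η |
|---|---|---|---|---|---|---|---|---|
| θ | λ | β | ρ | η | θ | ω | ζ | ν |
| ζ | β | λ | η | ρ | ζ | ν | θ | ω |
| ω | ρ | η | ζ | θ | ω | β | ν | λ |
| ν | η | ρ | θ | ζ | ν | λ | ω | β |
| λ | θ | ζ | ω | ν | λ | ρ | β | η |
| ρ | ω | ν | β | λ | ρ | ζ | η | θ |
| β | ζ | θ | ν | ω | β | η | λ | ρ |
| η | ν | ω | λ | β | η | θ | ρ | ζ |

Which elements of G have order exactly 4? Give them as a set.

Identity is λ. Compute the order of each non-identity element by repeated multiplication:
  θ: θ → λ  (order 2)
  ζ: ζ → λ  (order 2)
  ω: ω → ζ → η → λ  (order 4)
  ν: ν → ζ → ρ → λ  (order 4)
  ρ: ρ → ζ → ν → λ  (order 4)
  β: β → λ  (order 2)
  η: η → ζ → ω → λ  (order 4)
Elements of order 4: {η, ν, ρ, ω}.

{η, ν, ρ, ω}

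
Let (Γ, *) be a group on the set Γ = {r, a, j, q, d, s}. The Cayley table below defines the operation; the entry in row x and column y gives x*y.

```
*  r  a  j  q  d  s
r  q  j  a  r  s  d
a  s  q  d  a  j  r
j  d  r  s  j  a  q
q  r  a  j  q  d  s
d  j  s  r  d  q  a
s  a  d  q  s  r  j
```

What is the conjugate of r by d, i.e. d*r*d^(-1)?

The identity is q. In row d, the entry q sits in column d, so d^(-1) = d.
d*r = j
j*d = a

a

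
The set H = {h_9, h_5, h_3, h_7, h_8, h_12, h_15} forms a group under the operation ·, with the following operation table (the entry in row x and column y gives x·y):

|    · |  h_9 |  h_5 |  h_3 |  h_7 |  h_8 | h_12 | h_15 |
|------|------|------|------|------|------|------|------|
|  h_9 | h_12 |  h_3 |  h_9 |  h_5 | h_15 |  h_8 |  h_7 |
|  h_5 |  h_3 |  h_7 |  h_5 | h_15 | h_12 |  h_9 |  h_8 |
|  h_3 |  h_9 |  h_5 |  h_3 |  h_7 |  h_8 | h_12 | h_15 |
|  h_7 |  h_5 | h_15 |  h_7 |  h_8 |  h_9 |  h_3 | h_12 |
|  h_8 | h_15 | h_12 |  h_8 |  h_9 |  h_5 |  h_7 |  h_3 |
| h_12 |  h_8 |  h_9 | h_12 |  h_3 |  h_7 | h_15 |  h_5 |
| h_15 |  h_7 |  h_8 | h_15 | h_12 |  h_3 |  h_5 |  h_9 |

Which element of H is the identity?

h_3

The identity e satisfies e·x = x for all x, so its row in the table reproduces the column headers.
Row h_3 reads: h_9, h_5, h_3, h_7, h_8, h_12, h_15 — exactly the header order. So h_3 is the identity.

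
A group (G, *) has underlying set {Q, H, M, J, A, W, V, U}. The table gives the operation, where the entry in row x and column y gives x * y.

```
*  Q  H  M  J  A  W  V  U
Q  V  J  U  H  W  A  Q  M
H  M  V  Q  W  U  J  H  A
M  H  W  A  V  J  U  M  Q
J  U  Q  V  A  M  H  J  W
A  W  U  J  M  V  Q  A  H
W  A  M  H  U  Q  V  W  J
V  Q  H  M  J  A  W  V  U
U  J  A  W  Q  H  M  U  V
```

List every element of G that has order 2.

Identity is V. Compute the order of each non-identity element by repeated multiplication:
  Q: Q → V  (order 2)
  H: H → V  (order 2)
  M: M → A → J → V  (order 4)
  J: J → A → M → V  (order 4)
  A: A → V  (order 2)
  W: W → V  (order 2)
  U: U → V  (order 2)
Elements of order 2: {A, H, Q, U, W}.
(Structurally, G here is isomorphic to the dihedral group D_4.)

{A, H, Q, U, W}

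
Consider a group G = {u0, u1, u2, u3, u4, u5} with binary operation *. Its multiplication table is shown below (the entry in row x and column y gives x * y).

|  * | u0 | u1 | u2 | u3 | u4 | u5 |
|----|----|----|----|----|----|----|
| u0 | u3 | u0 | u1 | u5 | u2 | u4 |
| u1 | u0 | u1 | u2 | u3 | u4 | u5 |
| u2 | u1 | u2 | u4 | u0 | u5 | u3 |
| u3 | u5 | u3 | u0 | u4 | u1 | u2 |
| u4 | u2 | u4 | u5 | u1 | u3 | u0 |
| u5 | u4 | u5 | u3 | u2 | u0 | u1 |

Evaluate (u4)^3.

u1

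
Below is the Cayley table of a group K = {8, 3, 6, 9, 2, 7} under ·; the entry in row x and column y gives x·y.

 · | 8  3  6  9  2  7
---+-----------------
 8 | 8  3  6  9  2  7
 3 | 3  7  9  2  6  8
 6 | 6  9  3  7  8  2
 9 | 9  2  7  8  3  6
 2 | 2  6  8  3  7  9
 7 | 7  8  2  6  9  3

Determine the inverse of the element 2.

First locate the identity: row 8 matches the header, so 8 is the identity.
Scan row 2 for 8: 2·6 = 8. Hence 2^(-1) = 6.

6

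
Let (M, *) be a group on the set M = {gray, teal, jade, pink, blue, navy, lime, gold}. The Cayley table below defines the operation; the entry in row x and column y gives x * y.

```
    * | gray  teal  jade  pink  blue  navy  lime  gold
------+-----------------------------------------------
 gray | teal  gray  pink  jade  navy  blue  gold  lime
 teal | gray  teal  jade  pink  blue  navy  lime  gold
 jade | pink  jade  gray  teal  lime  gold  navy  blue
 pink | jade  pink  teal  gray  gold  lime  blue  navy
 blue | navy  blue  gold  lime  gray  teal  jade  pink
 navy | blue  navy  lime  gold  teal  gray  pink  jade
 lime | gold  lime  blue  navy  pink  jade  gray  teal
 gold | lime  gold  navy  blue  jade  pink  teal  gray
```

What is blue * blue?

Read row blue, column blue: blue * blue = gray.

gray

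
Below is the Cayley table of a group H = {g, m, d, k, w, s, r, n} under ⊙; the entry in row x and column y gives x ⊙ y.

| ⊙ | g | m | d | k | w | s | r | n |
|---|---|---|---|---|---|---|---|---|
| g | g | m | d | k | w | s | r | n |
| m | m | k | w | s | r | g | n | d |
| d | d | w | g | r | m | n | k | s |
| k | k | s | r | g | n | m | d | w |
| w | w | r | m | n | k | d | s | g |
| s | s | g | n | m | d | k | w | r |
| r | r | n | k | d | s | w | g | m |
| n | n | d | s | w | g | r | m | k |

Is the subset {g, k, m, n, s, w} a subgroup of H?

No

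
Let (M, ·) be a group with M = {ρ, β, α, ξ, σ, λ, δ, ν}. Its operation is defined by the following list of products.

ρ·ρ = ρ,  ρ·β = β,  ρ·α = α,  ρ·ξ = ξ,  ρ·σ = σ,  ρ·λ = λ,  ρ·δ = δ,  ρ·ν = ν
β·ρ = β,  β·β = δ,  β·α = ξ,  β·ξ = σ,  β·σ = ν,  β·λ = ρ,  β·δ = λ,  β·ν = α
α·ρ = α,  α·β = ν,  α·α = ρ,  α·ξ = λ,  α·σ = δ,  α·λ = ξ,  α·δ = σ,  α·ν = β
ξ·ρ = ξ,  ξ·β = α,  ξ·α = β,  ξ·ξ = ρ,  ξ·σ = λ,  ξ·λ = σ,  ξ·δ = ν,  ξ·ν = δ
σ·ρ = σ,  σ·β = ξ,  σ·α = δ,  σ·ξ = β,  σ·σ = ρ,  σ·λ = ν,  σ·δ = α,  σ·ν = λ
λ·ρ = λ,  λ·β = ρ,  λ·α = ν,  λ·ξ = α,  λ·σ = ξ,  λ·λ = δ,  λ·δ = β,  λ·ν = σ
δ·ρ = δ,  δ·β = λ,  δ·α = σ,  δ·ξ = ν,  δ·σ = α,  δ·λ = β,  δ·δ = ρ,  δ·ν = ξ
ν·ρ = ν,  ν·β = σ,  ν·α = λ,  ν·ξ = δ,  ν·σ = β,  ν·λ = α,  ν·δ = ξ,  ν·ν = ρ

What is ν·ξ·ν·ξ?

ν·ξ = δ
δ·ν = ξ
ξ·ξ = ρ
(Structurally, M here is isomorphic to the dihedral group D_4.)

ρ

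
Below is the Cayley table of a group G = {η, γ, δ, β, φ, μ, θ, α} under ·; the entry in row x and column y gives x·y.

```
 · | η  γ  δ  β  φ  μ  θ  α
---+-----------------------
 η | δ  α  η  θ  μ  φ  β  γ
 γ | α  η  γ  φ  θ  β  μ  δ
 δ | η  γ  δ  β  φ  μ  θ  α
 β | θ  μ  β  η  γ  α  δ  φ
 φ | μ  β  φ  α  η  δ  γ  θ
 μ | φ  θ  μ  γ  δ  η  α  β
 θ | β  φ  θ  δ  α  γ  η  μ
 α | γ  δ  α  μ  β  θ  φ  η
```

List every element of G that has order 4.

{α, β, γ, θ, μ, φ}

Identity is δ. Compute the order of each non-identity element by repeated multiplication:
  η: η → δ  (order 2)
  γ: γ → η → α → δ  (order 4)
  β: β → η → θ → δ  (order 4)
  φ: φ → η → μ → δ  (order 4)
  μ: μ → η → φ → δ  (order 4)
  θ: θ → η → β → δ  (order 4)
  α: α → η → γ → δ  (order 4)
Elements of order 4: {α, β, γ, θ, μ, φ}.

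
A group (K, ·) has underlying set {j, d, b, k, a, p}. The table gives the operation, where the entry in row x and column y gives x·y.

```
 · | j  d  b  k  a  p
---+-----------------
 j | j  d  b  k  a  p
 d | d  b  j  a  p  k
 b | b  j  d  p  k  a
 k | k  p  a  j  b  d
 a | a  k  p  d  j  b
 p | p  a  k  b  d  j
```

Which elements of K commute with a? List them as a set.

{a, j}

Compare row a with column a entry by entry.
p·a = d but a·p = b, so p does not.
Collecting the elements that commute with a: C(a) = {a, j}.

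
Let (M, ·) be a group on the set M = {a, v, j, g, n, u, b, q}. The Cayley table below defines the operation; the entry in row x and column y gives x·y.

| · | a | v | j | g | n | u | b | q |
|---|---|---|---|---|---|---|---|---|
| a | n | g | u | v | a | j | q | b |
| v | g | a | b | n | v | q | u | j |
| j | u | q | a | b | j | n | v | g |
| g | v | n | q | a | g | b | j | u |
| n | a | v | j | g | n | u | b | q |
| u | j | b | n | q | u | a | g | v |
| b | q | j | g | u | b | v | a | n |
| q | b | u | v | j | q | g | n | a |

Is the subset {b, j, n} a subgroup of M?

j·j = a, which is not in {b, j, n}.
The subset is not closed under ·, so it is not a subgroup.

No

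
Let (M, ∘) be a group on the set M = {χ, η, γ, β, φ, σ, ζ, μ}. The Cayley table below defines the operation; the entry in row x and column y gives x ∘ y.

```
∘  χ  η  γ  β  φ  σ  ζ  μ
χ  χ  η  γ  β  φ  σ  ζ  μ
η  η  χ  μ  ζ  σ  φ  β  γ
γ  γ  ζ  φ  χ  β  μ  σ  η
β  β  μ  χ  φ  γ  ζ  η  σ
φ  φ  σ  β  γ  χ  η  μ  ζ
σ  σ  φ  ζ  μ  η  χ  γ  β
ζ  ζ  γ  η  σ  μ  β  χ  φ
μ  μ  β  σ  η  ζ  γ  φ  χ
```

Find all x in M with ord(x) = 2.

{ζ, η, μ, σ, φ}

Identity is χ. Compute the order of each non-identity element by repeated multiplication:
  η: η → χ  (order 2)
  γ: γ → φ → β → χ  (order 4)
  β: β → φ → γ → χ  (order 4)
  φ: φ → χ  (order 2)
  σ: σ → χ  (order 2)
  ζ: ζ → χ  (order 2)
  μ: μ → χ  (order 2)
Elements of order 2: {ζ, η, μ, σ, φ}.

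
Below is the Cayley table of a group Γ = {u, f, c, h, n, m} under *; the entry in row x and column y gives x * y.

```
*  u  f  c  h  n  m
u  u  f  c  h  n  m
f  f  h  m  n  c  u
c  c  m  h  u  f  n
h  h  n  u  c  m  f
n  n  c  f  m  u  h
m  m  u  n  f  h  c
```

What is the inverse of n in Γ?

n

First locate the identity: row u matches the header, so u is the identity.
Scan row n for u: n * n = u. Hence n^(-1) = n.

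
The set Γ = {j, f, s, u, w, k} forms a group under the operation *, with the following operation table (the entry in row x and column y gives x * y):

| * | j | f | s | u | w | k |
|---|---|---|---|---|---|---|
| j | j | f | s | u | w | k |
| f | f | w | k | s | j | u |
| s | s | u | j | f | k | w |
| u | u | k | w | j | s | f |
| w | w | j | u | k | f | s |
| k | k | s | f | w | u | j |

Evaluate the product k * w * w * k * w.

k * w = u
u * w = s
s * k = w
w * w = f
(Structurally, Γ here is isomorphic to the symmetric group S_3.)

f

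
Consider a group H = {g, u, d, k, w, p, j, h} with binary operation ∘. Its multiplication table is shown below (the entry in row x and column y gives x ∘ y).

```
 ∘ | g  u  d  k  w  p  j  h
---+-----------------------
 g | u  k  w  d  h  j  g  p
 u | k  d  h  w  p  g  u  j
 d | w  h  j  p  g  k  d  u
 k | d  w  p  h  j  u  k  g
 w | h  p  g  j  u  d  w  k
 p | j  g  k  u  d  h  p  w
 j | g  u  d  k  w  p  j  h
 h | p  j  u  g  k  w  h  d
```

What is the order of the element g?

8

The identity element is j (its row matches the header).
g^1 = g
g^2 = g ∘ g = u
g^3 = u ∘ g = k
g^4 = k ∘ g = d
g^5 = d ∘ g = w
g^6 = w ∘ g = h
g^7 = h ∘ g = p
g^8 = p ∘ g = j
The first power of g equal to the identity is g^8, so ord(g) = 8.
(Structurally, H here is isomorphic to the cyclic group Z_8.)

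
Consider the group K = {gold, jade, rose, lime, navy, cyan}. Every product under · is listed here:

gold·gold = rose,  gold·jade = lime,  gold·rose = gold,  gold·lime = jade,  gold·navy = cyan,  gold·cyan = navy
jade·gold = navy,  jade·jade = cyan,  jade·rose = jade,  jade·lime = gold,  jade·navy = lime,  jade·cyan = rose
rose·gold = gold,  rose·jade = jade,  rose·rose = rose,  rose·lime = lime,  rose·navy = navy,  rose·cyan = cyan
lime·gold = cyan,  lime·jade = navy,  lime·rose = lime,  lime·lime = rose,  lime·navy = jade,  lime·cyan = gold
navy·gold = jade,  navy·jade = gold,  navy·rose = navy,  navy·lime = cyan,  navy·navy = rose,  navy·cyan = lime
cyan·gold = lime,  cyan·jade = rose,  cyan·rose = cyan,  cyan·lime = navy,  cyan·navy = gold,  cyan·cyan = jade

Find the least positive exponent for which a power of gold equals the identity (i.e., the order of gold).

The identity element is rose (its row matches the header).
gold^1 = gold
gold^2 = gold·gold = rose
The first power of gold equal to the identity is gold^2, so ord(gold) = 2.

2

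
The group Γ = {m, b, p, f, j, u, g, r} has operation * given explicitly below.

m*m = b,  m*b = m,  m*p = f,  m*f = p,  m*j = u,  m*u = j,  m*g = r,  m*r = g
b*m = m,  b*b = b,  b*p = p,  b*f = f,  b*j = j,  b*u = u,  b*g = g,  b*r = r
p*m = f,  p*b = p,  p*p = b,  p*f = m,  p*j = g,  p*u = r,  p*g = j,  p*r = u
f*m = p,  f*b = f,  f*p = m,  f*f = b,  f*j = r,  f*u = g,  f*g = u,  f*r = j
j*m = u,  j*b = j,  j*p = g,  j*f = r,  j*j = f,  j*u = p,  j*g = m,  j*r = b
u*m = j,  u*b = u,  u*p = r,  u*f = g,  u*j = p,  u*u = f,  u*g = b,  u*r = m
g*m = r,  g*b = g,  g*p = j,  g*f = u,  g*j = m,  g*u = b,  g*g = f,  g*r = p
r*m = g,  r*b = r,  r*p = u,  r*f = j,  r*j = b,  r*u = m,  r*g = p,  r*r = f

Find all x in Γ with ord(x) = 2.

Identity is b. Compute the order of each non-identity element by repeated multiplication:
  m: m → b  (order 2)
  p: p → b  (order 2)
  f: f → b  (order 2)
  j: j → f → r → b  (order 4)
  u: u → f → g → b  (order 4)
  g: g → f → u → b  (order 4)
  r: r → f → j → b  (order 4)
Elements of order 2: {f, m, p}.

{f, m, p}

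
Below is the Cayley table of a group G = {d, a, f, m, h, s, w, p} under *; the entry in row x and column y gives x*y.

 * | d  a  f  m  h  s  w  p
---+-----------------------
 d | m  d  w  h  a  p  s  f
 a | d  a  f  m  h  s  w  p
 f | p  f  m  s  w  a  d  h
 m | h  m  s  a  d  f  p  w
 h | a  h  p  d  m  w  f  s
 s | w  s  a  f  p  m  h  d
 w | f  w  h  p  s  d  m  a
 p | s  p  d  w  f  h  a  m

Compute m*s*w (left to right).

d

m*s = f
f*w = d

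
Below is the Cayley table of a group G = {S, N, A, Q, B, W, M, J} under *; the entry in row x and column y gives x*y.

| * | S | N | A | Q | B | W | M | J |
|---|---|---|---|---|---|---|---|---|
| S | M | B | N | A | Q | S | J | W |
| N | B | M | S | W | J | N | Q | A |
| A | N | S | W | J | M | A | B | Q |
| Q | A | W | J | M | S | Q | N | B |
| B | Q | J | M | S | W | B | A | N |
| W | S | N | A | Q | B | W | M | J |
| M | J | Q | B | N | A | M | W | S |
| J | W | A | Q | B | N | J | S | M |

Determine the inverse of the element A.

A

First locate the identity: row W matches the header, so W is the identity.
Scan row A for W: A*A = W. Hence A^(-1) = A.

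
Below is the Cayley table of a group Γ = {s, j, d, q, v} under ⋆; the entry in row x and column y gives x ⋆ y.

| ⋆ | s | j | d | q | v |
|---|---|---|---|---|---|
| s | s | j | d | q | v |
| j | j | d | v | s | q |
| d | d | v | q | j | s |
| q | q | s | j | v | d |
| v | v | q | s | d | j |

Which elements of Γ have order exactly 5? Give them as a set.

{d, j, q, v}

Identity is s. Compute the order of each non-identity element by repeated multiplication:
  j: j → d → v → q → s  (order 5)
  d: d → q → j → v → s  (order 5)
  q: q → v → d → j → s  (order 5)
  v: v → j → q → d → s  (order 5)
Elements of order 5: {d, j, q, v}.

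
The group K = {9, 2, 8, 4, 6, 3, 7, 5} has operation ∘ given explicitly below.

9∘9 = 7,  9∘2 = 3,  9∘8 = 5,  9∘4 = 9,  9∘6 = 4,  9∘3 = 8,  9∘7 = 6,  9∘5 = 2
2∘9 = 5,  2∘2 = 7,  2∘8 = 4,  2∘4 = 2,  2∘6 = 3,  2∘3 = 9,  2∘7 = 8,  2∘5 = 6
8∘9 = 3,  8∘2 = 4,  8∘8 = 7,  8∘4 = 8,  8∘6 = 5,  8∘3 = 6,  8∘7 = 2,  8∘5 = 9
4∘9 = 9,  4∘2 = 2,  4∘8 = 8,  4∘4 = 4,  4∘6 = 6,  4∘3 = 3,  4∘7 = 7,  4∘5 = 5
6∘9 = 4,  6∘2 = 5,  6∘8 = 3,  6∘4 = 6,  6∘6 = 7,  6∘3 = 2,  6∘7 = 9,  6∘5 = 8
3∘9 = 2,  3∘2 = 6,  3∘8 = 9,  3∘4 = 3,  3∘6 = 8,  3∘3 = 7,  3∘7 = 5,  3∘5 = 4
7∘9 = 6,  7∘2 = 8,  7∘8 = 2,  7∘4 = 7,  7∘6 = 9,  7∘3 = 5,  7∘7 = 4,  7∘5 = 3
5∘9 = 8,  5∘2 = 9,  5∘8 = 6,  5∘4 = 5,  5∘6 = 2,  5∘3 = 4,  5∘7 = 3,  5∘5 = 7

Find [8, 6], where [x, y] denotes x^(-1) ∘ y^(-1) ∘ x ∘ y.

Identity is 4; from the table 8^(-1) = 2 and 6^(-1) = 9.
2 ∘ 9 = 5
5 ∘ 8 = 6
6 ∘ 6 = 7

7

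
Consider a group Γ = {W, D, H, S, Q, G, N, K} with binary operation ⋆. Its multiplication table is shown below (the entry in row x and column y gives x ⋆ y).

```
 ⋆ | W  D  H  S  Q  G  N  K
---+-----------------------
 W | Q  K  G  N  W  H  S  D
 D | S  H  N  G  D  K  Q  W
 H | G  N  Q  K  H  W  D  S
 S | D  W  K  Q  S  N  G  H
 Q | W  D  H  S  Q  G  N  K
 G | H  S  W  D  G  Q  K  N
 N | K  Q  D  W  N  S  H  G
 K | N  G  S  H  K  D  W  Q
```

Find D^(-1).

First locate the identity: row Q matches the header, so Q is the identity.
Scan row D for Q: D ⋆ N = Q. Hence D^(-1) = N.

N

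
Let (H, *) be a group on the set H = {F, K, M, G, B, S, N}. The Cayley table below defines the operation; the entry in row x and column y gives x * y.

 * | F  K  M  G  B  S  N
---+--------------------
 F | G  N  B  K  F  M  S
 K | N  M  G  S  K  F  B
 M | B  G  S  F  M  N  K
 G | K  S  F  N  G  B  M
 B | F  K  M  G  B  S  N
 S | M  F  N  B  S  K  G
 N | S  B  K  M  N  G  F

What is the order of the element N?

The identity element is B (its row matches the header).
N^1 = N
N^2 = N * N = F
N^3 = F * N = S
N^4 = S * N = G
N^5 = G * N = M
N^6 = M * N = K
N^7 = K * N = B
The first power of N equal to the identity is N^7, so ord(N) = 7.

7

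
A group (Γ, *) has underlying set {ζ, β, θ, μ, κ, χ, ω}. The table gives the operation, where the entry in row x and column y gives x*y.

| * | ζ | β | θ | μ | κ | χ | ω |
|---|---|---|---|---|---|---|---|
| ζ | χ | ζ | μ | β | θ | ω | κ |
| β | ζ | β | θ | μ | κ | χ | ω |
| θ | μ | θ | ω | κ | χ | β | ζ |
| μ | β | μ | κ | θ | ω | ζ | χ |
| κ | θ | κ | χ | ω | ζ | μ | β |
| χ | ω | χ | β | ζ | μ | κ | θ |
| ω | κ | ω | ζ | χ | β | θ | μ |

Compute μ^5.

χ

μ^1 = μ
μ^2 = μ*μ = θ
μ^3 = θ*μ = κ
μ^4 = κ*μ = ω
μ^5 = ω*μ = χ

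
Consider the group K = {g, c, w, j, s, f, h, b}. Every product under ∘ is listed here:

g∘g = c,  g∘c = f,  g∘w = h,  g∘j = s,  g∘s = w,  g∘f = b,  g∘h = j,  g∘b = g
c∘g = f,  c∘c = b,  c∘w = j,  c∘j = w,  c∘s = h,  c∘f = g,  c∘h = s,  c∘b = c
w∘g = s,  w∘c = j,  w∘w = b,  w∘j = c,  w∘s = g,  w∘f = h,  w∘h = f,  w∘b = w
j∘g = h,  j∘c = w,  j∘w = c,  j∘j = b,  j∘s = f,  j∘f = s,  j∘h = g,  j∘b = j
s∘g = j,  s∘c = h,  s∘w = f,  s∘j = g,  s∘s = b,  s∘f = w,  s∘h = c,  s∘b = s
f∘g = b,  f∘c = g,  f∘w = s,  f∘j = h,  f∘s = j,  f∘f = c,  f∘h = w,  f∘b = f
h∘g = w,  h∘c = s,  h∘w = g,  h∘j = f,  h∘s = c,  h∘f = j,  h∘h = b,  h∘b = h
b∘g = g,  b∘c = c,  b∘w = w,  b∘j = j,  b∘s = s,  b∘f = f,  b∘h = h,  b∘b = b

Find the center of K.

An element z is central iff its row equals its column in the table.
For g: g ∘ w = h ≠ s = w ∘ g, so g ∉ Z.
Checking each element this way leaves Z(K) = {b, c}.

{b, c}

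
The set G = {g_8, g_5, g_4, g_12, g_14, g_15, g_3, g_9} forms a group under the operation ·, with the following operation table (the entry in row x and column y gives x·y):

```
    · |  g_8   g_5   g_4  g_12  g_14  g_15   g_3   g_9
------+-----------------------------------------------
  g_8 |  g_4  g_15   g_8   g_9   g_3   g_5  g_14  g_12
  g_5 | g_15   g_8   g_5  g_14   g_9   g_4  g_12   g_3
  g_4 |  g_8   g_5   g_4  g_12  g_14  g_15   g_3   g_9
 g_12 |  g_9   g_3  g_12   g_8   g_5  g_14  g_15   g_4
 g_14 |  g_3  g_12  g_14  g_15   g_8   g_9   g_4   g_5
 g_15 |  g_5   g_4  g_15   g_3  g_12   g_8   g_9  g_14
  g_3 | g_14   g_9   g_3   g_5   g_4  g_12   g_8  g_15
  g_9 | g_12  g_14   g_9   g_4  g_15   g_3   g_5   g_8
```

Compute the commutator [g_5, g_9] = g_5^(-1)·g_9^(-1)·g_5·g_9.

g_8

Identity is g_4; from the table g_5^(-1) = g_15 and g_9^(-1) = g_12.
g_15·g_12 = g_3
g_3·g_5 = g_9
g_9·g_9 = g_8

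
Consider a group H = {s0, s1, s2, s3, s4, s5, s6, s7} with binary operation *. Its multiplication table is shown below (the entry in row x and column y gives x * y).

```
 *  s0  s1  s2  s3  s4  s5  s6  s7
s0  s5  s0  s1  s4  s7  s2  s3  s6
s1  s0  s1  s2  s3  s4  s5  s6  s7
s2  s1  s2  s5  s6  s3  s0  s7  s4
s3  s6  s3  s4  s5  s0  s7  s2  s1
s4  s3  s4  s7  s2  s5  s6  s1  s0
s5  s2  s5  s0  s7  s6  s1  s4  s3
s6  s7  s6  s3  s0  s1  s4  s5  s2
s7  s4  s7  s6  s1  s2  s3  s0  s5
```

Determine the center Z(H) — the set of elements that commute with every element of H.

{s1, s5}

An element z is central iff its row equals its column in the table.
For s4: s4 * s2 = s7 ≠ s3 = s2 * s4, so s4 ∉ Z.
Checking each element this way leaves Z(H) = {s1, s5}.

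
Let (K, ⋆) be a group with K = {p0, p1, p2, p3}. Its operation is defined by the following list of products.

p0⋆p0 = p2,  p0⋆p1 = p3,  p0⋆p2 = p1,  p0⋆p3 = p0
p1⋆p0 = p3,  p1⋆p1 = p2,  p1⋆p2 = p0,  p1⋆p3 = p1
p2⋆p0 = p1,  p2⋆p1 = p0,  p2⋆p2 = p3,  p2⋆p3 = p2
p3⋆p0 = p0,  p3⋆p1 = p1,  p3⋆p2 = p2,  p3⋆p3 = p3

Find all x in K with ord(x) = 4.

{p0, p1}

Identity is p3. Compute the order of each non-identity element by repeated multiplication:
  p0: p0 → p2 → p1 → p3  (order 4)
  p1: p1 → p2 → p0 → p3  (order 4)
  p2: p2 → p3  (order 2)
Elements of order 4: {p0, p1}.
(Structurally, K here is isomorphic to the cyclic group Z_4.)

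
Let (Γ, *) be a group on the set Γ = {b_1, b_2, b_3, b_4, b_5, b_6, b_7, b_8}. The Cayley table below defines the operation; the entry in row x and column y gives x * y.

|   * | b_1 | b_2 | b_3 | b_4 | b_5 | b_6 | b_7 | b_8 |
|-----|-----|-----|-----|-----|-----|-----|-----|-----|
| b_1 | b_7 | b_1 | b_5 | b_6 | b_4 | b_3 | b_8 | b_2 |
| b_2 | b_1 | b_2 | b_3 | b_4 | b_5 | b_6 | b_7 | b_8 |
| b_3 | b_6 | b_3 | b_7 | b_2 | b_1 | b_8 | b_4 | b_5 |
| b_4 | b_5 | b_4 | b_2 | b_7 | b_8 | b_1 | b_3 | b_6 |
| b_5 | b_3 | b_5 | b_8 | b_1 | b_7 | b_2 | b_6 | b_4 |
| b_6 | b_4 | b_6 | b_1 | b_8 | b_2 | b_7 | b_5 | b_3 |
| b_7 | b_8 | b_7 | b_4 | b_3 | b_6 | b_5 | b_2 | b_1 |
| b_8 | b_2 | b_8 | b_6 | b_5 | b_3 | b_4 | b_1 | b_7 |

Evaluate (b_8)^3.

b_8^1 = b_8
b_8^2 = b_8 * b_8 = b_7
b_8^3 = b_7 * b_8 = b_1
(Structurally, Γ here is isomorphic to the quaternion group Q_8.)

b_1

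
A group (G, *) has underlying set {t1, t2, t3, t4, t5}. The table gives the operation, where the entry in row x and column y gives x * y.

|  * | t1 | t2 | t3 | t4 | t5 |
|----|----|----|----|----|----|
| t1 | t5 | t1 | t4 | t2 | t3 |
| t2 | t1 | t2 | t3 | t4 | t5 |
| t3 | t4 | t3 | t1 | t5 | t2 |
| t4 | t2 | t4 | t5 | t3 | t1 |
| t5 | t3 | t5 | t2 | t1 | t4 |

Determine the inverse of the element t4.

First locate the identity: row t2 matches the header, so t2 is the identity.
Scan row t4 for t2: t4 * t1 = t2. Hence t4^(-1) = t1.

t1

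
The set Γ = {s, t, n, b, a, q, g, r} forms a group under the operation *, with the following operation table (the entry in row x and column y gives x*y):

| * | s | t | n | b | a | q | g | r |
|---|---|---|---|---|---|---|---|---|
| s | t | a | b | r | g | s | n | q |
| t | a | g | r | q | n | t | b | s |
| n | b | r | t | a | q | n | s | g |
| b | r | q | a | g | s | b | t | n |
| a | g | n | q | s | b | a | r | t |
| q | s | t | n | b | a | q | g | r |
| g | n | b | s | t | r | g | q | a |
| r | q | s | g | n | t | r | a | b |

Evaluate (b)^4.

b^1 = b
b^2 = b*b = g
b^3 = g*b = t
b^4 = t*b = q

q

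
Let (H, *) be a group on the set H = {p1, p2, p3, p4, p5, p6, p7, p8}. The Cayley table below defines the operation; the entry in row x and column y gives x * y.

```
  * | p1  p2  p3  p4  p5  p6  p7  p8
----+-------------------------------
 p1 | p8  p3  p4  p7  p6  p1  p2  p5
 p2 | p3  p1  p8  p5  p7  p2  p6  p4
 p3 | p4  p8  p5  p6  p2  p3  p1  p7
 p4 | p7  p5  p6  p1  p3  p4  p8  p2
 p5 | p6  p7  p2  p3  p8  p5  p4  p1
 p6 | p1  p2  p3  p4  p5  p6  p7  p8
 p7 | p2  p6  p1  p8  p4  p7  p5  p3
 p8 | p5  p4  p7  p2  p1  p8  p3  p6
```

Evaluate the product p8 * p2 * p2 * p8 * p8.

p5

p8 * p2 = p4
p4 * p2 = p5
p5 * p8 = p1
p1 * p8 = p5
(Structurally, H here is isomorphic to the cyclic group Z_8.)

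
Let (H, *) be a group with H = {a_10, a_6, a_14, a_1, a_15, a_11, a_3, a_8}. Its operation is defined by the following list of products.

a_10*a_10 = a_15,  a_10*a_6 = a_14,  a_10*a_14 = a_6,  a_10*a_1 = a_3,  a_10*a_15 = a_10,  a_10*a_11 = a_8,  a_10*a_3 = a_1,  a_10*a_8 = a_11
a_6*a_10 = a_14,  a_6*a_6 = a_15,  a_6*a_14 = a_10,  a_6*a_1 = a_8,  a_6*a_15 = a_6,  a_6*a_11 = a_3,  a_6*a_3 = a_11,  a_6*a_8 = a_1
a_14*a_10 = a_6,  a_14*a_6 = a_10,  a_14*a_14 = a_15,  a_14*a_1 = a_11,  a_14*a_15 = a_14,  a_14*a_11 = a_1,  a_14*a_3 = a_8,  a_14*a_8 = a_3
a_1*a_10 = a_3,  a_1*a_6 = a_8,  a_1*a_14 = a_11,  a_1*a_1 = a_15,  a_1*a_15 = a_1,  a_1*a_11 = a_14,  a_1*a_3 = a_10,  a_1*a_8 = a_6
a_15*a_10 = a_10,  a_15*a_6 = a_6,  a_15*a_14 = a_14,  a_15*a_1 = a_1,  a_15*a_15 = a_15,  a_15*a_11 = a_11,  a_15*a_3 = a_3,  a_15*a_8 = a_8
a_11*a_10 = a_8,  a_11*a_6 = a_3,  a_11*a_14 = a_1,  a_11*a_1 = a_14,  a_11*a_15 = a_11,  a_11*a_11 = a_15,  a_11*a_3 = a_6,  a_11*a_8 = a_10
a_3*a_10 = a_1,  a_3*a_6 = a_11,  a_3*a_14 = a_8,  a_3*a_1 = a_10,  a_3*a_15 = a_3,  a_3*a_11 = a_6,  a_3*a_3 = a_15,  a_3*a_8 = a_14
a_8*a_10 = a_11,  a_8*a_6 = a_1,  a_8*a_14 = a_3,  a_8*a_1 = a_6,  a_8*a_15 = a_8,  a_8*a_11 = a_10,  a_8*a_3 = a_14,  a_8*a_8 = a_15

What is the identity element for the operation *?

The identity e satisfies e*x = x for all x, so its row in the table reproduces the column headers.
Row a_15 reads: a_10, a_6, a_14, a_1, a_15, a_11, a_3, a_8 — exactly the header order. So a_15 is the identity.

a_15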